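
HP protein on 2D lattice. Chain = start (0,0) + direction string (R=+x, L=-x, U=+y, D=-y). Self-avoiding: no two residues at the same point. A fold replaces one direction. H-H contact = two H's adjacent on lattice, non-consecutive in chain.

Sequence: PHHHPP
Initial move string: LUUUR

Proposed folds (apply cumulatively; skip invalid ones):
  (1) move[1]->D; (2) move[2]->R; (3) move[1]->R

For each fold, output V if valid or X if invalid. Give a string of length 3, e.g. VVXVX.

Answer: XVX

Derivation:
Initial: LUUUR -> [(0, 0), (-1, 0), (-1, 1), (-1, 2), (-1, 3), (0, 3)]
Fold 1: move[1]->D => LDUUR INVALID (collision), skipped
Fold 2: move[2]->R => LURUR VALID
Fold 3: move[1]->R => LRRUR INVALID (collision), skipped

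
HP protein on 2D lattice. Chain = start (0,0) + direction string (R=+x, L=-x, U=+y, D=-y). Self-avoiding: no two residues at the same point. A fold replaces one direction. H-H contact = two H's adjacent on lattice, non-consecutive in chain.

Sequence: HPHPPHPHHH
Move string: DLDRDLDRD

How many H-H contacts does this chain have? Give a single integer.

Answer: 1

Derivation:
Positions: [(0, 0), (0, -1), (-1, -1), (-1, -2), (0, -2), (0, -3), (-1, -3), (-1, -4), (0, -4), (0, -5)]
H-H contact: residue 5 @(0,-3) - residue 8 @(0, -4)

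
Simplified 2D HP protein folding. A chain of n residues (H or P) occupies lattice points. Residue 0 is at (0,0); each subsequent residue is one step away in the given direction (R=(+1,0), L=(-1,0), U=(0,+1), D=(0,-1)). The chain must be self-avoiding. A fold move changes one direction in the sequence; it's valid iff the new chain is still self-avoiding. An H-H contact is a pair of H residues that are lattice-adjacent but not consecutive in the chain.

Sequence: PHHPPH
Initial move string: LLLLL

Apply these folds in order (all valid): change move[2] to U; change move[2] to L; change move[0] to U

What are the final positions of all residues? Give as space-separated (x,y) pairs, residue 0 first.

Answer: (0,0) (0,1) (-1,1) (-2,1) (-3,1) (-4,1)

Derivation:
Initial moves: LLLLL
Fold: move[2]->U => LLULL (positions: [(0, 0), (-1, 0), (-2, 0), (-2, 1), (-3, 1), (-4, 1)])
Fold: move[2]->L => LLLLL (positions: [(0, 0), (-1, 0), (-2, 0), (-3, 0), (-4, 0), (-5, 0)])
Fold: move[0]->U => ULLLL (positions: [(0, 0), (0, 1), (-1, 1), (-2, 1), (-3, 1), (-4, 1)])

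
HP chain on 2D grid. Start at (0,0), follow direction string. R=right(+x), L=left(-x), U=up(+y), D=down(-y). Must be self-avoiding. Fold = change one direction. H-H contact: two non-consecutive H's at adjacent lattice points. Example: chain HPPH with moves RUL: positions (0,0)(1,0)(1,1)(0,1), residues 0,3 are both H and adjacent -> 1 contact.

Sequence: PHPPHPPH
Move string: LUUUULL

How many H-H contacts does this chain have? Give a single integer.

Positions: [(0, 0), (-1, 0), (-1, 1), (-1, 2), (-1, 3), (-1, 4), (-2, 4), (-3, 4)]
No H-H contacts found.

Answer: 0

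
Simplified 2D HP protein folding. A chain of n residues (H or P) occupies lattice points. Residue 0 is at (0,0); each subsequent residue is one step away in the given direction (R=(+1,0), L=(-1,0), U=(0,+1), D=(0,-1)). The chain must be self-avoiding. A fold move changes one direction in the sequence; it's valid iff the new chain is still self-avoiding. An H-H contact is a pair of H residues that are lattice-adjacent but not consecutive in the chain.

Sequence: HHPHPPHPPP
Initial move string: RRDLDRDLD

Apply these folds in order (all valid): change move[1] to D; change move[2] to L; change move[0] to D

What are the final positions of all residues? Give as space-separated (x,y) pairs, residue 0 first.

Initial moves: RRDLDRDLD
Fold: move[1]->D => RDDLDRDLD (positions: [(0, 0), (1, 0), (1, -1), (1, -2), (0, -2), (0, -3), (1, -3), (1, -4), (0, -4), (0, -5)])
Fold: move[2]->L => RDLLDRDLD (positions: [(0, 0), (1, 0), (1, -1), (0, -1), (-1, -1), (-1, -2), (0, -2), (0, -3), (-1, -3), (-1, -4)])
Fold: move[0]->D => DDLLDRDLD (positions: [(0, 0), (0, -1), (0, -2), (-1, -2), (-2, -2), (-2, -3), (-1, -3), (-1, -4), (-2, -4), (-2, -5)])

Answer: (0,0) (0,-1) (0,-2) (-1,-2) (-2,-2) (-2,-3) (-1,-3) (-1,-4) (-2,-4) (-2,-5)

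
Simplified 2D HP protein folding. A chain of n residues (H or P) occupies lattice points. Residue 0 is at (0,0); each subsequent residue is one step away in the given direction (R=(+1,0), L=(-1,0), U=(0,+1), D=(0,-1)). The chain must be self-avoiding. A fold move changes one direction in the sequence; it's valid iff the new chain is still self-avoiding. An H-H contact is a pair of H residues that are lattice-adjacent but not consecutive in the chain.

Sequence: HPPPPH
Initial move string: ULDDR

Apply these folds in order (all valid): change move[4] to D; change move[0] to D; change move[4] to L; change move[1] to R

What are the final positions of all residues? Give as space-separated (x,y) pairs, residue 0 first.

Initial moves: ULDDR
Fold: move[4]->D => ULDDD (positions: [(0, 0), (0, 1), (-1, 1), (-1, 0), (-1, -1), (-1, -2)])
Fold: move[0]->D => DLDDD (positions: [(0, 0), (0, -1), (-1, -1), (-1, -2), (-1, -3), (-1, -4)])
Fold: move[4]->L => DLDDL (positions: [(0, 0), (0, -1), (-1, -1), (-1, -2), (-1, -3), (-2, -3)])
Fold: move[1]->R => DRDDL (positions: [(0, 0), (0, -1), (1, -1), (1, -2), (1, -3), (0, -3)])

Answer: (0,0) (0,-1) (1,-1) (1,-2) (1,-3) (0,-3)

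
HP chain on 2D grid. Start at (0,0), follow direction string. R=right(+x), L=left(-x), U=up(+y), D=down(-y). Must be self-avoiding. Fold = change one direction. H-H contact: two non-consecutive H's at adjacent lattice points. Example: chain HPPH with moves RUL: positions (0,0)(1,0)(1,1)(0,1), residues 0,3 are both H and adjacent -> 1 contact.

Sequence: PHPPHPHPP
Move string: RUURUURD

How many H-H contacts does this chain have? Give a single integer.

Positions: [(0, 0), (1, 0), (1, 1), (1, 2), (2, 2), (2, 3), (2, 4), (3, 4), (3, 3)]
No H-H contacts found.

Answer: 0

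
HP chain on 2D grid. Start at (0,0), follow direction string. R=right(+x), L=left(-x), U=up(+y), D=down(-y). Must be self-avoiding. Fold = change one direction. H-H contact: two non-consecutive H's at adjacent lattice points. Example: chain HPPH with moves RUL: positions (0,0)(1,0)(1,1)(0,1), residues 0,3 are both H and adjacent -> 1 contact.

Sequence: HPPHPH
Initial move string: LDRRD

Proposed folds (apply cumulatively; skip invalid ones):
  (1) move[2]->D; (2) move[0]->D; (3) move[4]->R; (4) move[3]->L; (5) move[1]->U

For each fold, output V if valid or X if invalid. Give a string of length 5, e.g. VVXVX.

Initial: LDRRD -> [(0, 0), (-1, 0), (-1, -1), (0, -1), (1, -1), (1, -2)]
Fold 1: move[2]->D => LDDRD VALID
Fold 2: move[0]->D => DDDRD VALID
Fold 3: move[4]->R => DDDRR VALID
Fold 4: move[3]->L => DDDLR INVALID (collision), skipped
Fold 5: move[1]->U => DUDRR INVALID (collision), skipped

Answer: VVVXX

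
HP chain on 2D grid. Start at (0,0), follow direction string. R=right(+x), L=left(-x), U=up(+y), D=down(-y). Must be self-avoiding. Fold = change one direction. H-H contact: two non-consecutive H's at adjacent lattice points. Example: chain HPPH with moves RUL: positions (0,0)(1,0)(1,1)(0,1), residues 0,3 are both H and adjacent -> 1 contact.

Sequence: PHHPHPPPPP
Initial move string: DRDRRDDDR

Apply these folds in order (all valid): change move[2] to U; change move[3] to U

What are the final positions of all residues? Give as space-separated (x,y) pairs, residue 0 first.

Initial moves: DRDRRDDDR
Fold: move[2]->U => DRURRDDDR (positions: [(0, 0), (0, -1), (1, -1), (1, 0), (2, 0), (3, 0), (3, -1), (3, -2), (3, -3), (4, -3)])
Fold: move[3]->U => DRUURDDDR (positions: [(0, 0), (0, -1), (1, -1), (1, 0), (1, 1), (2, 1), (2, 0), (2, -1), (2, -2), (3, -2)])

Answer: (0,0) (0,-1) (1,-1) (1,0) (1,1) (2,1) (2,0) (2,-1) (2,-2) (3,-2)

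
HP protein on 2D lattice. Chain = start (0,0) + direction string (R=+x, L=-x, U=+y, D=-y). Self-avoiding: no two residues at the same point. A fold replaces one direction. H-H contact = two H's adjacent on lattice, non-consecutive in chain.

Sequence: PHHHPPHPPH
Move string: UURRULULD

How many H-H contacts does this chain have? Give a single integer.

Answer: 3

Derivation:
Positions: [(0, 0), (0, 1), (0, 2), (1, 2), (2, 2), (2, 3), (1, 3), (1, 4), (0, 4), (0, 3)]
H-H contact: residue 2 @(0,2) - residue 9 @(0, 3)
H-H contact: residue 3 @(1,2) - residue 6 @(1, 3)
H-H contact: residue 6 @(1,3) - residue 9 @(0, 3)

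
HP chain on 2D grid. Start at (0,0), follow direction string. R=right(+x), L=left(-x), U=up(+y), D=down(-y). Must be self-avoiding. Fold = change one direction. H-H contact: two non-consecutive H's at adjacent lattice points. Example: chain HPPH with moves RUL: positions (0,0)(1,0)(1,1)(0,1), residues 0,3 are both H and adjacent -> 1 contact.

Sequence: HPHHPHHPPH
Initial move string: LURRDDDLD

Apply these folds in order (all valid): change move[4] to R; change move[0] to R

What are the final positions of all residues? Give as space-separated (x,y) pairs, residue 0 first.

Initial moves: LURRDDDLD
Fold: move[4]->R => LURRRDDLD (positions: [(0, 0), (-1, 0), (-1, 1), (0, 1), (1, 1), (2, 1), (2, 0), (2, -1), (1, -1), (1, -2)])
Fold: move[0]->R => RURRRDDLD (positions: [(0, 0), (1, 0), (1, 1), (2, 1), (3, 1), (4, 1), (4, 0), (4, -1), (3, -1), (3, -2)])

Answer: (0,0) (1,0) (1,1) (2,1) (3,1) (4,1) (4,0) (4,-1) (3,-1) (3,-2)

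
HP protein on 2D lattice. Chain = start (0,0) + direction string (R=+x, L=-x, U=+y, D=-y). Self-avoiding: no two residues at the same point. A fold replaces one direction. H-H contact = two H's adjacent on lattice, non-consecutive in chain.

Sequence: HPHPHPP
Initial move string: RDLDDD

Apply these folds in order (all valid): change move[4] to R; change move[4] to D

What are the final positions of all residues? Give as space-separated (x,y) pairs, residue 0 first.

Initial moves: RDLDDD
Fold: move[4]->R => RDLDRD (positions: [(0, 0), (1, 0), (1, -1), (0, -1), (0, -2), (1, -2), (1, -3)])
Fold: move[4]->D => RDLDDD (positions: [(0, 0), (1, 0), (1, -1), (0, -1), (0, -2), (0, -3), (0, -4)])

Answer: (0,0) (1,0) (1,-1) (0,-1) (0,-2) (0,-3) (0,-4)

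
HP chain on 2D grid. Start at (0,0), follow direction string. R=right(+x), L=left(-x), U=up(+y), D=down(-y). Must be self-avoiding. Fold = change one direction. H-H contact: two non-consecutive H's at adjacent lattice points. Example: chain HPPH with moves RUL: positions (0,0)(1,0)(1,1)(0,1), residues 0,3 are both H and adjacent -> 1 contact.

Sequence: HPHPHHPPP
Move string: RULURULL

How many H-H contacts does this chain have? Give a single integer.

Positions: [(0, 0), (1, 0), (1, 1), (0, 1), (0, 2), (1, 2), (1, 3), (0, 3), (-1, 3)]
H-H contact: residue 2 @(1,1) - residue 5 @(1, 2)

Answer: 1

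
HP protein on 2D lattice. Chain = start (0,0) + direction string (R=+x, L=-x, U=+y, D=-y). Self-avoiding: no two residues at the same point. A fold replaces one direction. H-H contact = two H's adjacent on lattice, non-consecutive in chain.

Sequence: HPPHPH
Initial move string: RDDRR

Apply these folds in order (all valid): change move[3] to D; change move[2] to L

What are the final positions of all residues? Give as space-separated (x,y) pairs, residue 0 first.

Initial moves: RDDRR
Fold: move[3]->D => RDDDR (positions: [(0, 0), (1, 0), (1, -1), (1, -2), (1, -3), (2, -3)])
Fold: move[2]->L => RDLDR (positions: [(0, 0), (1, 0), (1, -1), (0, -1), (0, -2), (1, -2)])

Answer: (0,0) (1,0) (1,-1) (0,-1) (0,-2) (1,-2)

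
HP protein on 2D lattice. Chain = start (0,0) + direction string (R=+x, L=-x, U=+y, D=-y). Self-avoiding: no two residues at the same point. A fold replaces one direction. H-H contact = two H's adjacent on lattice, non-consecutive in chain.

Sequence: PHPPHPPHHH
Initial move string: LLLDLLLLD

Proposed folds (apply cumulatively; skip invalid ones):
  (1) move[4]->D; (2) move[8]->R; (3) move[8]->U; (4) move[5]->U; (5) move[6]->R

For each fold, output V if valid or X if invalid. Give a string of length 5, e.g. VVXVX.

Answer: VXVXX

Derivation:
Initial: LLLDLLLLD -> [(0, 0), (-1, 0), (-2, 0), (-3, 0), (-3, -1), (-4, -1), (-5, -1), (-6, -1), (-7, -1), (-7, -2)]
Fold 1: move[4]->D => LLLDDLLLD VALID
Fold 2: move[8]->R => LLLDDLLLR INVALID (collision), skipped
Fold 3: move[8]->U => LLLDDLLLU VALID
Fold 4: move[5]->U => LLLDDULLU INVALID (collision), skipped
Fold 5: move[6]->R => LLLDDLRLU INVALID (collision), skipped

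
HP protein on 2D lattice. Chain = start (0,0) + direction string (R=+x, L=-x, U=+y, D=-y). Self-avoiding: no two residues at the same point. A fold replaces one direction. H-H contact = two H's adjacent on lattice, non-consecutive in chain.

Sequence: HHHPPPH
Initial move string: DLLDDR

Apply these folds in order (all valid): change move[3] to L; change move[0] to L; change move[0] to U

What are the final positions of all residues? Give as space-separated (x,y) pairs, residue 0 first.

Initial moves: DLLDDR
Fold: move[3]->L => DLLLDR (positions: [(0, 0), (0, -1), (-1, -1), (-2, -1), (-3, -1), (-3, -2), (-2, -2)])
Fold: move[0]->L => LLLLDR (positions: [(0, 0), (-1, 0), (-2, 0), (-3, 0), (-4, 0), (-4, -1), (-3, -1)])
Fold: move[0]->U => ULLLDR (positions: [(0, 0), (0, 1), (-1, 1), (-2, 1), (-3, 1), (-3, 0), (-2, 0)])

Answer: (0,0) (0,1) (-1,1) (-2,1) (-3,1) (-3,0) (-2,0)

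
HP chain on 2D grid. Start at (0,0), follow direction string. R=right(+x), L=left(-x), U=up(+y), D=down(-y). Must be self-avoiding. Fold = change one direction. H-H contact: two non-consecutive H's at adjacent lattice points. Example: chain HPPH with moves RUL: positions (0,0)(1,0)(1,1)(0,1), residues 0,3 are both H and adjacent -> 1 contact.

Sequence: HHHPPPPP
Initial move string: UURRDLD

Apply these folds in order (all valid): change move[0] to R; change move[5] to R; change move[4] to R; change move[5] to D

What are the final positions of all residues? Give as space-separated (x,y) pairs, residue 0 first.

Answer: (0,0) (1,0) (1,1) (2,1) (3,1) (4,1) (4,0) (4,-1)

Derivation:
Initial moves: UURRDLD
Fold: move[0]->R => RURRDLD (positions: [(0, 0), (1, 0), (1, 1), (2, 1), (3, 1), (3, 0), (2, 0), (2, -1)])
Fold: move[5]->R => RURRDRD (positions: [(0, 0), (1, 0), (1, 1), (2, 1), (3, 1), (3, 0), (4, 0), (4, -1)])
Fold: move[4]->R => RURRRRD (positions: [(0, 0), (1, 0), (1, 1), (2, 1), (3, 1), (4, 1), (5, 1), (5, 0)])
Fold: move[5]->D => RURRRDD (positions: [(0, 0), (1, 0), (1, 1), (2, 1), (3, 1), (4, 1), (4, 0), (4, -1)])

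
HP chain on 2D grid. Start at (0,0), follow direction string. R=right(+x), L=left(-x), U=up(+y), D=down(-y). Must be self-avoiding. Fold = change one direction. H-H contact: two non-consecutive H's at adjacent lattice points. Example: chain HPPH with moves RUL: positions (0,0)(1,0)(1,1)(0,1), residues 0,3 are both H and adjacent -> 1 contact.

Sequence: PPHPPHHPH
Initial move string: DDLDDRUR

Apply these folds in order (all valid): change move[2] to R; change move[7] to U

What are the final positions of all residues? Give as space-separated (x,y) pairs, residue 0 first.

Answer: (0,0) (0,-1) (0,-2) (1,-2) (1,-3) (1,-4) (2,-4) (2,-3) (2,-2)

Derivation:
Initial moves: DDLDDRUR
Fold: move[2]->R => DDRDDRUR (positions: [(0, 0), (0, -1), (0, -2), (1, -2), (1, -3), (1, -4), (2, -4), (2, -3), (3, -3)])
Fold: move[7]->U => DDRDDRUU (positions: [(0, 0), (0, -1), (0, -2), (1, -2), (1, -3), (1, -4), (2, -4), (2, -3), (2, -2)])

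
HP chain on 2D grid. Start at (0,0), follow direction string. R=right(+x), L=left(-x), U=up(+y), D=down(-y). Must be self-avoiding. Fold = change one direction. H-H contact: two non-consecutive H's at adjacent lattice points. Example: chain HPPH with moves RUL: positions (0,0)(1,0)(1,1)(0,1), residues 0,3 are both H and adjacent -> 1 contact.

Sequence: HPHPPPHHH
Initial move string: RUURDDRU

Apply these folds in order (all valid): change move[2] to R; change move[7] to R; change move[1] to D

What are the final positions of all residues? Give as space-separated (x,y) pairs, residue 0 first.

Answer: (0,0) (1,0) (1,-1) (2,-1) (3,-1) (3,-2) (3,-3) (4,-3) (5,-3)

Derivation:
Initial moves: RUURDDRU
Fold: move[2]->R => RURRDDRU (positions: [(0, 0), (1, 0), (1, 1), (2, 1), (3, 1), (3, 0), (3, -1), (4, -1), (4, 0)])
Fold: move[7]->R => RURRDDRR (positions: [(0, 0), (1, 0), (1, 1), (2, 1), (3, 1), (3, 0), (3, -1), (4, -1), (5, -1)])
Fold: move[1]->D => RDRRDDRR (positions: [(0, 0), (1, 0), (1, -1), (2, -1), (3, -1), (3, -2), (3, -3), (4, -3), (5, -3)])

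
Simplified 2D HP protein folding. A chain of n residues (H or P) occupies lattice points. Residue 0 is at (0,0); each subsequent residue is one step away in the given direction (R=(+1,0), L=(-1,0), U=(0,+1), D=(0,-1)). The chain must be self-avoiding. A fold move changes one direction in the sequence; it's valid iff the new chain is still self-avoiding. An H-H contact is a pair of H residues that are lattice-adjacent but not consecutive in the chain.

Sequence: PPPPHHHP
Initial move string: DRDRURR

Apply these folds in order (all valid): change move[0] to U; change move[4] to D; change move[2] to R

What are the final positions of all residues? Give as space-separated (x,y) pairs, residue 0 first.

Initial moves: DRDRURR
Fold: move[0]->U => URDRURR (positions: [(0, 0), (0, 1), (1, 1), (1, 0), (2, 0), (2, 1), (3, 1), (4, 1)])
Fold: move[4]->D => URDRDRR (positions: [(0, 0), (0, 1), (1, 1), (1, 0), (2, 0), (2, -1), (3, -1), (4, -1)])
Fold: move[2]->R => URRRDRR (positions: [(0, 0), (0, 1), (1, 1), (2, 1), (3, 1), (3, 0), (4, 0), (5, 0)])

Answer: (0,0) (0,1) (1,1) (2,1) (3,1) (3,0) (4,0) (5,0)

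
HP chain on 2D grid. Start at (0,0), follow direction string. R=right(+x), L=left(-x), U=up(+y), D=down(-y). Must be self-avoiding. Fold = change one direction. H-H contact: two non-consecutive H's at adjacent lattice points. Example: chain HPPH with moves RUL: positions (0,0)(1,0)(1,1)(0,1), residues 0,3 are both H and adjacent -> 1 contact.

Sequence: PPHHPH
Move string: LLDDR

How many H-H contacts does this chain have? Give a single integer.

Positions: [(0, 0), (-1, 0), (-2, 0), (-2, -1), (-2, -2), (-1, -2)]
No H-H contacts found.

Answer: 0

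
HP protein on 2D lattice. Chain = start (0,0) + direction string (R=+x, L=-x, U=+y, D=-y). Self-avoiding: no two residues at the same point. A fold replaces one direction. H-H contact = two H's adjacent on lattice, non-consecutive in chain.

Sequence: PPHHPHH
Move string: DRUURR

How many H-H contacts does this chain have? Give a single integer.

Positions: [(0, 0), (0, -1), (1, -1), (1, 0), (1, 1), (2, 1), (3, 1)]
No H-H contacts found.

Answer: 0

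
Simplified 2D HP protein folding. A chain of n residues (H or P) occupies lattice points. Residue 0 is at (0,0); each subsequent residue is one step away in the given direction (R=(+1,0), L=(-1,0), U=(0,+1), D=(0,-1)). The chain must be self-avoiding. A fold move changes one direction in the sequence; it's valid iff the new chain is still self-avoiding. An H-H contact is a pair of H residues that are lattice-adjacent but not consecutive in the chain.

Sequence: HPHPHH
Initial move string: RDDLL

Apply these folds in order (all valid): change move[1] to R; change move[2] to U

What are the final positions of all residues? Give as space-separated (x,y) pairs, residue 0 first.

Initial moves: RDDLL
Fold: move[1]->R => RRDLL (positions: [(0, 0), (1, 0), (2, 0), (2, -1), (1, -1), (0, -1)])
Fold: move[2]->U => RRULL (positions: [(0, 0), (1, 0), (2, 0), (2, 1), (1, 1), (0, 1)])

Answer: (0,0) (1,0) (2,0) (2,1) (1,1) (0,1)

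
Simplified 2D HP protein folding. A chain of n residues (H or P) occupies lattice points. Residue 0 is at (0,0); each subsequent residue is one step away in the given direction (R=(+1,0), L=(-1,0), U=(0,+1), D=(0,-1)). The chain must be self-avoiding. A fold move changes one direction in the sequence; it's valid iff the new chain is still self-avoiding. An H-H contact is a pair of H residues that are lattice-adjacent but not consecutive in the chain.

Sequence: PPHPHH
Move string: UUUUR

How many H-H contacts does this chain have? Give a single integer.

Answer: 0

Derivation:
Positions: [(0, 0), (0, 1), (0, 2), (0, 3), (0, 4), (1, 4)]
No H-H contacts found.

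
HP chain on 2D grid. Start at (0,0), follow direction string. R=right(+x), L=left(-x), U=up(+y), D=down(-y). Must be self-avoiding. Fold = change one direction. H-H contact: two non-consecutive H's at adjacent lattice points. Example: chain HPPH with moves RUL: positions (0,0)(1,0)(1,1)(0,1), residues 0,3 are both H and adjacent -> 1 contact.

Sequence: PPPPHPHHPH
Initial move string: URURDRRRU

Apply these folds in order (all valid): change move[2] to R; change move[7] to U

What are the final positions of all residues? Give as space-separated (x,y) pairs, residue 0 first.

Initial moves: URURDRRRU
Fold: move[2]->R => URRRDRRRU (positions: [(0, 0), (0, 1), (1, 1), (2, 1), (3, 1), (3, 0), (4, 0), (5, 0), (6, 0), (6, 1)])
Fold: move[7]->U => URRRDRRUU (positions: [(0, 0), (0, 1), (1, 1), (2, 1), (3, 1), (3, 0), (4, 0), (5, 0), (5, 1), (5, 2)])

Answer: (0,0) (0,1) (1,1) (2,1) (3,1) (3,0) (4,0) (5,0) (5,1) (5,2)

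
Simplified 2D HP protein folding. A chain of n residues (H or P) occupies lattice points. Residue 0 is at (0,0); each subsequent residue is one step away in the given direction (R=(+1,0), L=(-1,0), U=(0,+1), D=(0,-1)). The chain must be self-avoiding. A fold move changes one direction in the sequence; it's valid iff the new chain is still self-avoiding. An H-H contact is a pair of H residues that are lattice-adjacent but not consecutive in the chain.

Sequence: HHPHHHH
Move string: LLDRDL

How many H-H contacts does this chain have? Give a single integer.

Answer: 2

Derivation:
Positions: [(0, 0), (-1, 0), (-2, 0), (-2, -1), (-1, -1), (-1, -2), (-2, -2)]
H-H contact: residue 1 @(-1,0) - residue 4 @(-1, -1)
H-H contact: residue 3 @(-2,-1) - residue 6 @(-2, -2)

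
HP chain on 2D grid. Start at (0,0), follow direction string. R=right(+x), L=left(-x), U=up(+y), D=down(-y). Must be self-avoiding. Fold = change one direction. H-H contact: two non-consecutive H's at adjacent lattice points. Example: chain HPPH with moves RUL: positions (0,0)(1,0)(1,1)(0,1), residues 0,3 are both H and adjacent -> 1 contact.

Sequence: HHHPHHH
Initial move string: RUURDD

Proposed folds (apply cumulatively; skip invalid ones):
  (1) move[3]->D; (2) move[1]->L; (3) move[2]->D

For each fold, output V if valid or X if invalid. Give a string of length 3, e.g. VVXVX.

Answer: XXX

Derivation:
Initial: RUURDD -> [(0, 0), (1, 0), (1, 1), (1, 2), (2, 2), (2, 1), (2, 0)]
Fold 1: move[3]->D => RUUDDD INVALID (collision), skipped
Fold 2: move[1]->L => RLURDD INVALID (collision), skipped
Fold 3: move[2]->D => RUDRDD INVALID (collision), skipped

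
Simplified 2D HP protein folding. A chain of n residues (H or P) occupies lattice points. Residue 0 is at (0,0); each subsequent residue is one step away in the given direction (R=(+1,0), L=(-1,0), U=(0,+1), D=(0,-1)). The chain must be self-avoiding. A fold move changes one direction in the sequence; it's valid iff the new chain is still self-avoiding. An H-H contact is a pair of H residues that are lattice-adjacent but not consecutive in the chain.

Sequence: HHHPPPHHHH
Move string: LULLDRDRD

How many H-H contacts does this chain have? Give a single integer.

Positions: [(0, 0), (-1, 0), (-1, 1), (-2, 1), (-3, 1), (-3, 0), (-2, 0), (-2, -1), (-1, -1), (-1, -2)]
H-H contact: residue 1 @(-1,0) - residue 6 @(-2, 0)
H-H contact: residue 1 @(-1,0) - residue 8 @(-1, -1)

Answer: 2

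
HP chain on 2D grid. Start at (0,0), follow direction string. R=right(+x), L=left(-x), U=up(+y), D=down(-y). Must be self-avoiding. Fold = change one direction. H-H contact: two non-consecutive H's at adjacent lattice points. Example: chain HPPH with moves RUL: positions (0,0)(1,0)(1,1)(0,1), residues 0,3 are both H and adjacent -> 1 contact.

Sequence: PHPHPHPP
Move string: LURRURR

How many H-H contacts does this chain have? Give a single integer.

Answer: 0

Derivation:
Positions: [(0, 0), (-1, 0), (-1, 1), (0, 1), (1, 1), (1, 2), (2, 2), (3, 2)]
No H-H contacts found.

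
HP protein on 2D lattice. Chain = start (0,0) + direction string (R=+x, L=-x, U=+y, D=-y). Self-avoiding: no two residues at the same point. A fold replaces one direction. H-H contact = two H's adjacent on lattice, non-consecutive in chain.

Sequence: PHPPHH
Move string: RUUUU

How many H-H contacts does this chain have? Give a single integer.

Positions: [(0, 0), (1, 0), (1, 1), (1, 2), (1, 3), (1, 4)]
No H-H contacts found.

Answer: 0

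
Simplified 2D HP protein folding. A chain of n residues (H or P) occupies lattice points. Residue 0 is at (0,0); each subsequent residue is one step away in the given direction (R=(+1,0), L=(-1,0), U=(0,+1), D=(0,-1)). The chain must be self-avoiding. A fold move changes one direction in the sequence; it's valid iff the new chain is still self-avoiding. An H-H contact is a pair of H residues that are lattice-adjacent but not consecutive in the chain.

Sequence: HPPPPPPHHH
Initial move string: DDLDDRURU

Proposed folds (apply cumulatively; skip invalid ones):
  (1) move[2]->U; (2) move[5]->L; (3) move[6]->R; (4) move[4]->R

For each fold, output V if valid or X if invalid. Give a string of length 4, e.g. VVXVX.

Answer: XXVV

Derivation:
Initial: DDLDDRURU -> [(0, 0), (0, -1), (0, -2), (-1, -2), (-1, -3), (-1, -4), (0, -4), (0, -3), (1, -3), (1, -2)]
Fold 1: move[2]->U => DDUDDRURU INVALID (collision), skipped
Fold 2: move[5]->L => DDLDDLURU INVALID (collision), skipped
Fold 3: move[6]->R => DDLDDRRRU VALID
Fold 4: move[4]->R => DDLDRRRRU VALID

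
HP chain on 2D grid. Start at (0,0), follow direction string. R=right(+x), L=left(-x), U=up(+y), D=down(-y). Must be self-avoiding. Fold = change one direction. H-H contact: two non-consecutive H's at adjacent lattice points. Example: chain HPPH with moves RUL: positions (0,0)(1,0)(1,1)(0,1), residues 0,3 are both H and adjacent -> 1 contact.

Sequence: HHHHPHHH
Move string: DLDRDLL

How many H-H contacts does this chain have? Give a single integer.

Answer: 1

Derivation:
Positions: [(0, 0), (0, -1), (-1, -1), (-1, -2), (0, -2), (0, -3), (-1, -3), (-2, -3)]
H-H contact: residue 3 @(-1,-2) - residue 6 @(-1, -3)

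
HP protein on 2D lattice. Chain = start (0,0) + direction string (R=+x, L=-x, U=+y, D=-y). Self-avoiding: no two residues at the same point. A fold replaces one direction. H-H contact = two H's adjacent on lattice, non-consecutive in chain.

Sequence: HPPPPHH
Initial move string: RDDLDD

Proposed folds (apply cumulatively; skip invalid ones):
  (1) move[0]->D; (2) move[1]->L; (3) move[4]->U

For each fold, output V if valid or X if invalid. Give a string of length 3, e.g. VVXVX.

Initial: RDDLDD -> [(0, 0), (1, 0), (1, -1), (1, -2), (0, -2), (0, -3), (0, -4)]
Fold 1: move[0]->D => DDDLDD VALID
Fold 2: move[1]->L => DLDLDD VALID
Fold 3: move[4]->U => DLDLUD INVALID (collision), skipped

Answer: VVX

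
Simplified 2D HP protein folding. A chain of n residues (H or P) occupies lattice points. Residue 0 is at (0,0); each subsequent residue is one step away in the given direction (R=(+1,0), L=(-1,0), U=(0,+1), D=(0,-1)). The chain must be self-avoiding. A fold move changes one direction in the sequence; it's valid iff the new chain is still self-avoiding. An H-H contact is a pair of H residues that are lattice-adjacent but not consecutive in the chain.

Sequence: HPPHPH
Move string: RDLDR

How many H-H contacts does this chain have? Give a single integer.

Answer: 1

Derivation:
Positions: [(0, 0), (1, 0), (1, -1), (0, -1), (0, -2), (1, -2)]
H-H contact: residue 0 @(0,0) - residue 3 @(0, -1)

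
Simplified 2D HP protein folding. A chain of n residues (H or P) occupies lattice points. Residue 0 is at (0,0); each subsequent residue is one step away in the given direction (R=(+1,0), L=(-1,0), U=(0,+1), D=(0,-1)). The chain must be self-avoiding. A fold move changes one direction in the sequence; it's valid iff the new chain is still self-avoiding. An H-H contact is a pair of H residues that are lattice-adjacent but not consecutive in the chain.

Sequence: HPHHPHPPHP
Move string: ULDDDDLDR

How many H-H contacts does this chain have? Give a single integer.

Positions: [(0, 0), (0, 1), (-1, 1), (-1, 0), (-1, -1), (-1, -2), (-1, -3), (-2, -3), (-2, -4), (-1, -4)]
H-H contact: residue 0 @(0,0) - residue 3 @(-1, 0)

Answer: 1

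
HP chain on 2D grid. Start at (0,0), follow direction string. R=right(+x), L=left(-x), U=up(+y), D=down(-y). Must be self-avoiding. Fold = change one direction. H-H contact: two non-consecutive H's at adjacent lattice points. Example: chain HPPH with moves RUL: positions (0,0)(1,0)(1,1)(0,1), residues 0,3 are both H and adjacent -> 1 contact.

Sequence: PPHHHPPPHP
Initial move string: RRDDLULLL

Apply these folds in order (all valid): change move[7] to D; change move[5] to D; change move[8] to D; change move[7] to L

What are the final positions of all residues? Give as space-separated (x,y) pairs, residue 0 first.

Answer: (0,0) (1,0) (2,0) (2,-1) (2,-2) (1,-2) (1,-3) (0,-3) (-1,-3) (-1,-4)

Derivation:
Initial moves: RRDDLULLL
Fold: move[7]->D => RRDDLULDL (positions: [(0, 0), (1, 0), (2, 0), (2, -1), (2, -2), (1, -2), (1, -1), (0, -1), (0, -2), (-1, -2)])
Fold: move[5]->D => RRDDLDLDL (positions: [(0, 0), (1, 0), (2, 0), (2, -1), (2, -2), (1, -2), (1, -3), (0, -3), (0, -4), (-1, -4)])
Fold: move[8]->D => RRDDLDLDD (positions: [(0, 0), (1, 0), (2, 0), (2, -1), (2, -2), (1, -2), (1, -3), (0, -3), (0, -4), (0, -5)])
Fold: move[7]->L => RRDDLDLLD (positions: [(0, 0), (1, 0), (2, 0), (2, -1), (2, -2), (1, -2), (1, -3), (0, -3), (-1, -3), (-1, -4)])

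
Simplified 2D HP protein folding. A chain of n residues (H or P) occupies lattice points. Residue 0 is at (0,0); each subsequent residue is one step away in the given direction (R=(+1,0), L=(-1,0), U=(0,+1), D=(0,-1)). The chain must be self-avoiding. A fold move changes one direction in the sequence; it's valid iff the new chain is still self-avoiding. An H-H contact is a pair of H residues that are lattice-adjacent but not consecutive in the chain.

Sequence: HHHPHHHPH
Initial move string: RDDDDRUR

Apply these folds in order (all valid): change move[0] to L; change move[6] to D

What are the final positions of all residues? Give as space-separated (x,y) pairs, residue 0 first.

Initial moves: RDDDDRUR
Fold: move[0]->L => LDDDDRUR (positions: [(0, 0), (-1, 0), (-1, -1), (-1, -2), (-1, -3), (-1, -4), (0, -4), (0, -3), (1, -3)])
Fold: move[6]->D => LDDDDRDR (positions: [(0, 0), (-1, 0), (-1, -1), (-1, -2), (-1, -3), (-1, -4), (0, -4), (0, -5), (1, -5)])

Answer: (0,0) (-1,0) (-1,-1) (-1,-2) (-1,-3) (-1,-4) (0,-4) (0,-5) (1,-5)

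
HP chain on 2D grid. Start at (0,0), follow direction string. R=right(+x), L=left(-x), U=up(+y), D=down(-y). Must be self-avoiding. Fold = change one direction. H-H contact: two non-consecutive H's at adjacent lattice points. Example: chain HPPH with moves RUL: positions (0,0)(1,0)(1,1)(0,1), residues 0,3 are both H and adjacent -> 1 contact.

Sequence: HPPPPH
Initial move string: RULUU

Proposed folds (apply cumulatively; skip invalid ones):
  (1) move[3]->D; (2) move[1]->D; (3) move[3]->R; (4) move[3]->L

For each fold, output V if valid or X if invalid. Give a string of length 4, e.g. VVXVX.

Initial: RULUU -> [(0, 0), (1, 0), (1, 1), (0, 1), (0, 2), (0, 3)]
Fold 1: move[3]->D => RULDU INVALID (collision), skipped
Fold 2: move[1]->D => RDLUU INVALID (collision), skipped
Fold 3: move[3]->R => RULRU INVALID (collision), skipped
Fold 4: move[3]->L => RULLU VALID

Answer: XXXV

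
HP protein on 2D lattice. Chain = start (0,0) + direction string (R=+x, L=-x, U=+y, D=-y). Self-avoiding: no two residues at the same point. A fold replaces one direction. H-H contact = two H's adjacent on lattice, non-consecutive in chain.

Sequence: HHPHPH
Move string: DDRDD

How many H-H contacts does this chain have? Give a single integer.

Answer: 0

Derivation:
Positions: [(0, 0), (0, -1), (0, -2), (1, -2), (1, -3), (1, -4)]
No H-H contacts found.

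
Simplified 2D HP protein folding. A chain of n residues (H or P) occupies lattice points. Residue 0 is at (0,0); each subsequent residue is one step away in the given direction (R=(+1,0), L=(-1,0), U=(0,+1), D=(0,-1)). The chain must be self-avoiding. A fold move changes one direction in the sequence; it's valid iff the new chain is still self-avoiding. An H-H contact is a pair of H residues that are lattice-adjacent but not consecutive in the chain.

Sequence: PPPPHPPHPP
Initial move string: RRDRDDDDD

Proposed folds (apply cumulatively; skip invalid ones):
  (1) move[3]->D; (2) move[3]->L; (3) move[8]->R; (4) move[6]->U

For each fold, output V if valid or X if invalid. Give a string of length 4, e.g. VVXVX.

Answer: VVVX

Derivation:
Initial: RRDRDDDDD -> [(0, 0), (1, 0), (2, 0), (2, -1), (3, -1), (3, -2), (3, -3), (3, -4), (3, -5), (3, -6)]
Fold 1: move[3]->D => RRDDDDDDD VALID
Fold 2: move[3]->L => RRDLDDDDD VALID
Fold 3: move[8]->R => RRDLDDDDR VALID
Fold 4: move[6]->U => RRDLDDUDR INVALID (collision), skipped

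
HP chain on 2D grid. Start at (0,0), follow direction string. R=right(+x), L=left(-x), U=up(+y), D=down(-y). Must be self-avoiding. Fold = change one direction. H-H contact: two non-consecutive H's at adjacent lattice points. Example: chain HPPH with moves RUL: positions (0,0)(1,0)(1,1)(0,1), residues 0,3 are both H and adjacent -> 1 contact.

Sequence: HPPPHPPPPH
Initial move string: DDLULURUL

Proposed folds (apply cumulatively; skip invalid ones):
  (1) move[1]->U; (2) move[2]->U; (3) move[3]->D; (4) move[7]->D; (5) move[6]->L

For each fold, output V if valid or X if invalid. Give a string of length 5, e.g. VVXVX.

Answer: XXXXV

Derivation:
Initial: DDLULURUL -> [(0, 0), (0, -1), (0, -2), (-1, -2), (-1, -1), (-2, -1), (-2, 0), (-1, 0), (-1, 1), (-2, 1)]
Fold 1: move[1]->U => DULULURUL INVALID (collision), skipped
Fold 2: move[2]->U => DDUULURUL INVALID (collision), skipped
Fold 3: move[3]->D => DDLDLURUL INVALID (collision), skipped
Fold 4: move[7]->D => DDLULURDL INVALID (collision), skipped
Fold 5: move[6]->L => DDLULULUL VALID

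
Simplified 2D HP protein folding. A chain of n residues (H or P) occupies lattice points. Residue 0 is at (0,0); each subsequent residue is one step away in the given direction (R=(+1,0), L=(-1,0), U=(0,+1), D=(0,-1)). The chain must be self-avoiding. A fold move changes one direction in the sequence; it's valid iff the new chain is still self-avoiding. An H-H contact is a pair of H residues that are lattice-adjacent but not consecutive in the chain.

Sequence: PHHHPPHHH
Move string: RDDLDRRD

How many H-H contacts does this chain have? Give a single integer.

Positions: [(0, 0), (1, 0), (1, -1), (1, -2), (0, -2), (0, -3), (1, -3), (2, -3), (2, -4)]
H-H contact: residue 3 @(1,-2) - residue 6 @(1, -3)

Answer: 1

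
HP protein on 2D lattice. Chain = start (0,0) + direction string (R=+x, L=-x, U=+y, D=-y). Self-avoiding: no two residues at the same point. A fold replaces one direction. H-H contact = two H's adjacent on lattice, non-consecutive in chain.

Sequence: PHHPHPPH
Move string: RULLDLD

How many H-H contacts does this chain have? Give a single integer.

Positions: [(0, 0), (1, 0), (1, 1), (0, 1), (-1, 1), (-1, 0), (-2, 0), (-2, -1)]
No H-H contacts found.

Answer: 0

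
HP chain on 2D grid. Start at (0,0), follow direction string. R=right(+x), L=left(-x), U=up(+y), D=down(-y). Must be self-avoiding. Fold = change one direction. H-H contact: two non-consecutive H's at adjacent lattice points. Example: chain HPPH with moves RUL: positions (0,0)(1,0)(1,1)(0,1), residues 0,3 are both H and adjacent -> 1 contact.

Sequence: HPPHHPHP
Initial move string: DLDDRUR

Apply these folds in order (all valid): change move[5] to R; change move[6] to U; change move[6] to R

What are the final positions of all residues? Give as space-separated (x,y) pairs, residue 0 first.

Answer: (0,0) (0,-1) (-1,-1) (-1,-2) (-1,-3) (0,-3) (1,-3) (2,-3)

Derivation:
Initial moves: DLDDRUR
Fold: move[5]->R => DLDDRRR (positions: [(0, 0), (0, -1), (-1, -1), (-1, -2), (-1, -3), (0, -3), (1, -3), (2, -3)])
Fold: move[6]->U => DLDDRRU (positions: [(0, 0), (0, -1), (-1, -1), (-1, -2), (-1, -3), (0, -3), (1, -3), (1, -2)])
Fold: move[6]->R => DLDDRRR (positions: [(0, 0), (0, -1), (-1, -1), (-1, -2), (-1, -3), (0, -3), (1, -3), (2, -3)])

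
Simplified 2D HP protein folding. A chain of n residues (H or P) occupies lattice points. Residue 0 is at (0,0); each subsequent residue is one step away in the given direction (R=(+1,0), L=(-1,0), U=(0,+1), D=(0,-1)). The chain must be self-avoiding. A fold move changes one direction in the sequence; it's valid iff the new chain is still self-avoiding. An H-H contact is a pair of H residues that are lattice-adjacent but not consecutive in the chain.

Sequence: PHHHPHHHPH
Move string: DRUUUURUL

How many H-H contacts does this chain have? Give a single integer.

Positions: [(0, 0), (0, -1), (1, -1), (1, 0), (1, 1), (1, 2), (1, 3), (2, 3), (2, 4), (1, 4)]
H-H contact: residue 6 @(1,3) - residue 9 @(1, 4)

Answer: 1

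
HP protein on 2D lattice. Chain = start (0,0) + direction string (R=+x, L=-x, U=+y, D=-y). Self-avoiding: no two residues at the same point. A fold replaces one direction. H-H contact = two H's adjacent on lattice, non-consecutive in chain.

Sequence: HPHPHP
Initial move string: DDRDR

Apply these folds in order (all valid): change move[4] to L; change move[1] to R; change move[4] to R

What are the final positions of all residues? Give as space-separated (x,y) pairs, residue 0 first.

Answer: (0,0) (0,-1) (1,-1) (2,-1) (2,-2) (3,-2)

Derivation:
Initial moves: DDRDR
Fold: move[4]->L => DDRDL (positions: [(0, 0), (0, -1), (0, -2), (1, -2), (1, -3), (0, -3)])
Fold: move[1]->R => DRRDL (positions: [(0, 0), (0, -1), (1, -1), (2, -1), (2, -2), (1, -2)])
Fold: move[4]->R => DRRDR (positions: [(0, 0), (0, -1), (1, -1), (2, -1), (2, -2), (3, -2)])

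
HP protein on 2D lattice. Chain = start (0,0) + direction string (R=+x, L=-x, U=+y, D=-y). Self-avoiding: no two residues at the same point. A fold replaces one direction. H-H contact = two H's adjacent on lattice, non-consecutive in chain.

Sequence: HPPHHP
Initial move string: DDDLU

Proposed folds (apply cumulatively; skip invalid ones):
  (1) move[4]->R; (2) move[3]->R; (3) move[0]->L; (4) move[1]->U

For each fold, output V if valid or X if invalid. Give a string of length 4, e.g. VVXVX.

Initial: DDDLU -> [(0, 0), (0, -1), (0, -2), (0, -3), (-1, -3), (-1, -2)]
Fold 1: move[4]->R => DDDLR INVALID (collision), skipped
Fold 2: move[3]->R => DDDRU VALID
Fold 3: move[0]->L => LDDRU VALID
Fold 4: move[1]->U => LUDRU INVALID (collision), skipped

Answer: XVVX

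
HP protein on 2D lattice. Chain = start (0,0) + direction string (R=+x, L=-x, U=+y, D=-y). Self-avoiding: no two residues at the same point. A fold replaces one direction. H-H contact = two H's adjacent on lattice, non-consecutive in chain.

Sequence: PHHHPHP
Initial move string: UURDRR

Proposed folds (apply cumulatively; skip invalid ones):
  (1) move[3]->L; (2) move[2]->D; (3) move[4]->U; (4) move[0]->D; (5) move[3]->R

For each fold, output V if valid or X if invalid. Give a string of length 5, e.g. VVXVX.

Answer: XXXXV

Derivation:
Initial: UURDRR -> [(0, 0), (0, 1), (0, 2), (1, 2), (1, 1), (2, 1), (3, 1)]
Fold 1: move[3]->L => UURLRR INVALID (collision), skipped
Fold 2: move[2]->D => UUDDRR INVALID (collision), skipped
Fold 3: move[4]->U => UURDUR INVALID (collision), skipped
Fold 4: move[0]->D => DURDRR INVALID (collision), skipped
Fold 5: move[3]->R => UURRRR VALID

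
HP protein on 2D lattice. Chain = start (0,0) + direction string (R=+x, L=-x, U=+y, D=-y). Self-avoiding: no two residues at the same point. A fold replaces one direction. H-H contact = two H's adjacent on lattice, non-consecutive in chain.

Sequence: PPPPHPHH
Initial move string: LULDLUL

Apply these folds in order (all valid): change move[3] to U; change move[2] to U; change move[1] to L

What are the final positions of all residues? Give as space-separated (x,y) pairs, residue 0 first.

Answer: (0,0) (-1,0) (-2,0) (-2,1) (-2,2) (-3,2) (-3,3) (-4,3)

Derivation:
Initial moves: LULDLUL
Fold: move[3]->U => LULULUL (positions: [(0, 0), (-1, 0), (-1, 1), (-2, 1), (-2, 2), (-3, 2), (-3, 3), (-4, 3)])
Fold: move[2]->U => LUUULUL (positions: [(0, 0), (-1, 0), (-1, 1), (-1, 2), (-1, 3), (-2, 3), (-2, 4), (-3, 4)])
Fold: move[1]->L => LLUULUL (positions: [(0, 0), (-1, 0), (-2, 0), (-2, 1), (-2, 2), (-3, 2), (-3, 3), (-4, 3)])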